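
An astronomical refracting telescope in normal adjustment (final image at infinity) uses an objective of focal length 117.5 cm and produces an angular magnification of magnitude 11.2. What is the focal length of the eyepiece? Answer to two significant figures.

10 cm

|M| = f_obj/f_eye, so f_eye = f_obj/|M| = 117.5/11.2 = 10.491 cm.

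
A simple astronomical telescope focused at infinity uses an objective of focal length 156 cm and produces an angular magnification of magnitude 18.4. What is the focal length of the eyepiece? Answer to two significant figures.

|M| = f_obj/f_eye, so f_eye = f_obj/|M| = 156/18.4 = 8.478 cm.

8.5 cm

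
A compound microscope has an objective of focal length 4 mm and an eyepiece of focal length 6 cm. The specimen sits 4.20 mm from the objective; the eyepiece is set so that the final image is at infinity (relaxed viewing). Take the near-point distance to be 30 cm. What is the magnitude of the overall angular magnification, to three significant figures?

Convert to cm: f_obj = 4 mm = 0.4 cm; d_o = 4.20 mm = 0.42 cm.
Objective: 1/d_i = 1/f_obj - 1/d_o = 1/0.4 - 1/0.42 = 0.11905 cm^-1, so d_i = 8.400 cm.
m_obj = -d_i/d_o = -8.400/0.42 = -20.000.
Eyepiece angular magnification (image at infinity): M_eye = D/f_e = 30/6 = 5.000.
Overall M = m_obj x M_eye = (-20.000)(5.000) = -100.00.
|M| = 100.00.

100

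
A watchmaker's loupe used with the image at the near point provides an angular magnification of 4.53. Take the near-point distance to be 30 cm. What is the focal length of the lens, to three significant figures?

For the image at the near point, M = 1 + D/f.
f = D/(M - 1) = 30/(4.53 - 1) = 8.499 cm.

8.50 cm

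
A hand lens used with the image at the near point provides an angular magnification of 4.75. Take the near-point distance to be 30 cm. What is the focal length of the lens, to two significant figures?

For the image at the near point, M = 1 + D/f.
f = D/(M - 1) = 30/(4.75 - 1) = 8.000 cm.

8.0 cm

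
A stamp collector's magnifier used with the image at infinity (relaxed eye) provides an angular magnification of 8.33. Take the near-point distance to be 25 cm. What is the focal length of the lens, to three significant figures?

3.00 cm

For the image at infinity, M = D/f.
f = D/M = 25/8.33 = 3.001 cm.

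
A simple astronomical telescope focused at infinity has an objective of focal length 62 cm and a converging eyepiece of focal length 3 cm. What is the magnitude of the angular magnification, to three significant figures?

20.7

|M| = f_obj/|f_eye| = 62/3 = 20.667.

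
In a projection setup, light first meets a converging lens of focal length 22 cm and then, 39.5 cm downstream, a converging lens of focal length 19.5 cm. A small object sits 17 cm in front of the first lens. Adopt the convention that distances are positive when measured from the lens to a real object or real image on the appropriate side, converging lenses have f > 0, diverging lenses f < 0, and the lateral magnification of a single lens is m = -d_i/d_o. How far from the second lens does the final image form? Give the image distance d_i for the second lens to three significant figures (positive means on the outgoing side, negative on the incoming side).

23.5 cm

First lens: d_i1 = 1/(1/22 - 1/17) = -74.800 cm.
The intermediate image is virtual, 74.800 cm to the left of lens 1, so d_o2 = L - d_i1 = 39.5 - (-74.800) = 114.300 cm.
Second lens: d_i2 = 1/(1/19.5 - 1/(114.300)) = 23.511 cm.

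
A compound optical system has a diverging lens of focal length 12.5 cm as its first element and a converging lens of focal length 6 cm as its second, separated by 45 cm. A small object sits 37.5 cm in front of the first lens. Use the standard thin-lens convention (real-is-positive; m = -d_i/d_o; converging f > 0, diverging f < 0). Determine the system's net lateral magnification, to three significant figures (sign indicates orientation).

Applying the thin-lens equation to the first lens, 1/(-12.5) = 1/37.5 + 1/d_i1, which gives d_i1 = -9.375 cm.
Its lateral magnification is m_1 = -d_i1/d_o1 = -(-9.375)/37.5 = 0.2500.
With d_i1 < 0 the first image is virtual and lies on the object side; the object distance for lens 2 is d_o2 = 45 - (-9.375) = 54.375 cm.
Applying the thin-lens equation again with f_2 = 6 cm and d_o2 = 54.375 cm gives d_i2 = 6.744 cm.
m_2 = -(6.744)/(54.375) = -0.1240.
Total m = m_1 x m_2 = (0.2500)(-0.1240) = -0.0310.

-0.0310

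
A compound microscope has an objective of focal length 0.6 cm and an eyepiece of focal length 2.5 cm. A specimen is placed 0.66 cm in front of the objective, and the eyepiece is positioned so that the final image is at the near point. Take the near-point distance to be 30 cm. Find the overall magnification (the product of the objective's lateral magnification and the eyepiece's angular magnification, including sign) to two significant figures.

-130

Objective: 1/d_i = 1/f_obj - 1/d_o = 1/0.6 - 1/0.66 = 0.15152 cm^-1, so d_i = 6.600 cm.
m_obj = -d_i/d_o = -6.600/0.66 = -10.000.
Eyepiece angular magnification (image at near point): M_eye = 1 + D/f_e = 1 + 30/2.5 = 13.000.
Overall M = m_obj x M_eye = (-10.000)(13.000) = -130.00.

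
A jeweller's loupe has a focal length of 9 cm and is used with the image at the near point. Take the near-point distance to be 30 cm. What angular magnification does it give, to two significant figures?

4.3

M = 1 + D/f = 1 + 30/9 = 4.333.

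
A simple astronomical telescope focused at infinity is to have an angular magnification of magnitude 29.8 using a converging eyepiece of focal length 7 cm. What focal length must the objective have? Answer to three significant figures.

|M| = f_obj/|f_eye|, so f_obj = |M| x |f_eye| = 29.8 x 7 = 208.600 cm.

209 cm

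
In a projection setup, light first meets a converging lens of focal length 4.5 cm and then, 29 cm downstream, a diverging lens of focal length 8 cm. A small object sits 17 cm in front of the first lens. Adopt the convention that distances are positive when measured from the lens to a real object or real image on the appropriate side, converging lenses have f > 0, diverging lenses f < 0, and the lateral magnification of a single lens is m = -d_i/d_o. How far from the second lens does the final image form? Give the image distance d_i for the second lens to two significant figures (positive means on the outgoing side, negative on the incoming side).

Applying the thin-lens equation to the first lens, 1/4.5 = 1/17 + 1/d_i1, which gives d_i1 = 6.120 cm.
That image sits 22.880 cm in front of the second lens, so d_o2 = 22.880 cm.
Applying the thin-lens equation again with f_2 = -8 cm and d_o2 = 22.880 cm gives d_i2 = -5.927 cm.

-5.9 cm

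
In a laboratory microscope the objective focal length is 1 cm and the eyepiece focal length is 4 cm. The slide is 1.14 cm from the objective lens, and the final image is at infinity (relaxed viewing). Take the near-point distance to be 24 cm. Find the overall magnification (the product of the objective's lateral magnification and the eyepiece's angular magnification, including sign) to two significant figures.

-43

Objective: 1/d_i = 1/f_obj - 1/d_o = 1/1 - 1/1.14 = 0.12281 cm^-1, so d_i = 8.143 cm.
m_obj = -d_i/d_o = -8.143/1.14 = -7.143.
Eyepiece angular magnification (image at infinity): M_eye = D/f_e = 24/4 = 6.000.
Overall M = m_obj x M_eye = (-7.143)(6.000) = -42.86.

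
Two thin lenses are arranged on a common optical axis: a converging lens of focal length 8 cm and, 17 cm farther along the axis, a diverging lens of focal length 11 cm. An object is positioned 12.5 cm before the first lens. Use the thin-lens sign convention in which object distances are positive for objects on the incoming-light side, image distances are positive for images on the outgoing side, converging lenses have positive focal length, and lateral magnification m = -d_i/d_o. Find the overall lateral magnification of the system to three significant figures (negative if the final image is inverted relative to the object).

-3.38

First lens: d_i1 = 1/(1/8 - 1/12.5) = 22.222 cm.
m_1 = -(22.222)/12.5 = -1.7778.
This image would form 22.222 cm past lens 1, i.e. 5.222 cm beyond lens 2, so it is a virtual object for lens 2: d_o2 = 17 - 22.222 = -5.222 cm.
Second lens: d_i2 = 1/(1/(-11) - 1/(-5.222)) = 9.942 cm.
m_2 = -(9.942)/(-5.222) = 1.9038.
The system's lateral magnification is m_1 m_2 = (-1.7778)(1.9038) = -3.3846.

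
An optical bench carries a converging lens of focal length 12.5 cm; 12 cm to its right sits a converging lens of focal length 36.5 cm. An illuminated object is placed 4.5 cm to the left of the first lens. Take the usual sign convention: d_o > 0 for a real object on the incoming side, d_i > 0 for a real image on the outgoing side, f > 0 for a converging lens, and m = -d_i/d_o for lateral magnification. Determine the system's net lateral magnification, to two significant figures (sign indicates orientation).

Applying the thin-lens equation to the first lens, 1/12.5 = 1/4.5 + 1/d_i1, which gives d_i1 = -7.031 cm.
Its lateral magnification is m_1 = -d_i1/d_o1 = -(-7.031)/4.5 = 1.5625.
With d_i1 < 0 the first image is virtual and lies on the object side; the object distance for lens 2 is d_o2 = 12 - (-7.031) = 19.031 cm.
Applying the thin-lens equation again with f_2 = 36.5 cm and d_o2 = 19.031 cm gives d_i2 = -39.765 cm.
m_2 = -(-39.765)/(19.031) = 2.0894.
Total m = m_1 x m_2 = (1.5625)(2.0894) = 3.2648.

3.3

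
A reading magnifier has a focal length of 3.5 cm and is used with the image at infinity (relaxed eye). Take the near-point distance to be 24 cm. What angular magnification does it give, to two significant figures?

M = D/f = 24/3.5 = 6.857.

6.9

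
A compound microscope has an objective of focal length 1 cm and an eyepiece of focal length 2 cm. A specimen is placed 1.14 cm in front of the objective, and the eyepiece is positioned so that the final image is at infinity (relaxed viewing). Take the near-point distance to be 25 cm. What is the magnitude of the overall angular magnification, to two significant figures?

89

Objective: 1/d_i = 1/f_obj - 1/d_o = 1/1 - 1/1.14 = 0.12281 cm^-1, so d_i = 8.143 cm.
m_obj = -d_i/d_o = -8.143/1.14 = -7.143.
Eyepiece angular magnification (image at infinity): M_eye = D/f_e = 25/2 = 12.500.
Overall M = m_obj x M_eye = (-7.143)(12.500) = -89.29.
|M| = 89.29.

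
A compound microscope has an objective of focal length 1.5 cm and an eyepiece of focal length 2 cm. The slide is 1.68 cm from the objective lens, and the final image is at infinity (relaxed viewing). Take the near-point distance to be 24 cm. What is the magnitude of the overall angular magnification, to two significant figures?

Objective: 1/d_i = 1/f_obj - 1/d_o = 1/1.5 - 1/1.68 = 0.07143 cm^-1, so d_i = 14.000 cm.
m_obj = -d_i/d_o = -14.000/1.68 = -8.333.
Eyepiece angular magnification (image at infinity): M_eye = D/f_e = 24/2 = 12.000.
Overall M = m_obj x M_eye = (-8.333)(12.000) = -100.00.
|M| = 100.00.

100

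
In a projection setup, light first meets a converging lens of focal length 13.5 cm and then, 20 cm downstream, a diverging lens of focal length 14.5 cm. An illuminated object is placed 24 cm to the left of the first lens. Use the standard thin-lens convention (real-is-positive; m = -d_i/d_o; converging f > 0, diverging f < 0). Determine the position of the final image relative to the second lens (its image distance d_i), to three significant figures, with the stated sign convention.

43.2 cm

Lens 1: 1/d_i1 = 1/f_1 - 1/d_o1 = 1/13.5 - 1/24 = 0.03241 cm^-1, so d_i1 = 30.857 cm.
This image would form 30.857 cm past lens 1, i.e. 10.857 cm beyond lens 2, so it is a virtual object for lens 2: d_o2 = 20 - 30.857 = -10.857 cm.
Lens 2: 1/d_i2 = 1/f_2 - 1/d_o2 = 1/(-14.5) - 1/(-10.857) = 0.02314 cm^-1, so d_i2 = 43.216 cm.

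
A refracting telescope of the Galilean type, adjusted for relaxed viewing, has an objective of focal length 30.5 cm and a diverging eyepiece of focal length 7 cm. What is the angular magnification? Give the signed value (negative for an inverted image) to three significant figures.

4.36

M = -f_obj/f_eye = -30.5/(-7) = 4.357.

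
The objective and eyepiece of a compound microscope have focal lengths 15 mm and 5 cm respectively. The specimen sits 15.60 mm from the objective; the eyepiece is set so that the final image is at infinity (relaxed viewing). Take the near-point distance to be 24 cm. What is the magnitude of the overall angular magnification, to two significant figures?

120

Convert to cm: f_obj = 15 mm = 1.5 cm; d_o = 15.60 mm = 1.56 cm.
Objective: 1/d_i = 1/f_obj - 1/d_o = 1/1.5 - 1/1.56 = 0.02564 cm^-1, so d_i = 39.000 cm.
m_obj = -d_i/d_o = -39.000/1.56 = -25.000.
Eyepiece angular magnification (image at infinity): M_eye = D/f_e = 24/5 = 4.800.
Overall M = m_obj x M_eye = (-25.000)(4.800) = -120.00.
|M| = 120.00.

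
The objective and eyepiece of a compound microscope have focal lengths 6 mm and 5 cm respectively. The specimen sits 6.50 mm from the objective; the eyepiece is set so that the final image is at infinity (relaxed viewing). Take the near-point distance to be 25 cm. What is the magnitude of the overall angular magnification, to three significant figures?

Convert to cm: f_obj = 6 mm = 0.6 cm; d_o = 6.50 mm = 0.65 cm.
Objective: 1/d_i = 1/f_obj - 1/d_o = 1/0.6 - 1/0.65 = 0.12821 cm^-1, so d_i = 7.800 cm.
m_obj = -d_i/d_o = -7.800/0.65 = -12.000.
Eyepiece angular magnification (image at infinity): M_eye = D/f_e = 25/5 = 5.000.
Overall M = m_obj x M_eye = (-12.000)(5.000) = -60.00.
|M| = 60.00.

60.0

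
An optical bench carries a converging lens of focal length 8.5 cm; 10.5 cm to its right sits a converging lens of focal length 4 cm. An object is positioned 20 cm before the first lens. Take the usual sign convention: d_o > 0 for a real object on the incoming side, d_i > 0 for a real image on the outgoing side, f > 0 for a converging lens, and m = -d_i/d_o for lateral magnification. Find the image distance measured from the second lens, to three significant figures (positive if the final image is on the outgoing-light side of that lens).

Applying the thin-lens equation to the first lens, 1/8.5 = 1/20 + 1/d_i1, which gives d_i1 = 14.783 cm.
Since 14.783 cm > 10.5 cm, the first image lies past the second lens and serves as a virtual object: d_o2 = L - d_i1 = -4.283 cm.
Applying the thin-lens equation again with f_2 = 4 cm and d_o2 = -4.283 cm gives d_i2 = 2.068 cm.

2.07 cm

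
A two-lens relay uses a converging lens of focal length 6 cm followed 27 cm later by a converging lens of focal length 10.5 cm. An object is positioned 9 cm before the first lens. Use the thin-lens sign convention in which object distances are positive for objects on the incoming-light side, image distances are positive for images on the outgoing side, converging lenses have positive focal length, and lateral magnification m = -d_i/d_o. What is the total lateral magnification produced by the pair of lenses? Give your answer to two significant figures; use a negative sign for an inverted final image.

-14

Applying the thin-lens equation to the first lens, 1/6 = 1/9 + 1/d_i1, which gives d_i1 = 18.000 cm.
Its lateral magnification is m_1 = -d_i1/d_o1 = -(18.000)/9 = -2.0000.
The intermediate image is 18.000 cm to the right of lens 1, so d_o2 = L - d_i1 = 27 - 18.000 = 9.000 cm.
Applying the thin-lens equation again with f_2 = 10.5 cm and d_o2 = 9.000 cm gives d_i2 = -63.000 cm.
m_2 = -(-63.000)/(9.000) = 7.0000.
Overall magnification: m = m_1 m_2 = -14.0000.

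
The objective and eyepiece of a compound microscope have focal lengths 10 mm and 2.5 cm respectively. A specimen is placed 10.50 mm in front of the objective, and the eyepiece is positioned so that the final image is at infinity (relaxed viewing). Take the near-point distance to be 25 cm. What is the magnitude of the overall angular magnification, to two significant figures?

200

Convert to cm: f_obj = 10 mm = 1 cm; d_o = 10.50 mm = 1.05 cm.
Objective: 1/d_i = 1/f_obj - 1/d_o = 1/1 - 1/1.05 = 0.04762 cm^-1, so d_i = 21.000 cm.
m_obj = -d_i/d_o = -21.000/1.05 = -20.000.
Eyepiece angular magnification (image at infinity): M_eye = D/f_e = 25/2.5 = 10.000.
Overall M = m_obj x M_eye = (-20.000)(10.000) = -200.00.
|M| = 200.00.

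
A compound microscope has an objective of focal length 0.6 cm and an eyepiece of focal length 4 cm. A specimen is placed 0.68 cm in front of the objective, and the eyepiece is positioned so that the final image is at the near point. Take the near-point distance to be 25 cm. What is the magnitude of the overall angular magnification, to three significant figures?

54.4

Objective: 1/d_i = 1/f_obj - 1/d_o = 1/0.6 - 1/0.68 = 0.19608 cm^-1, so d_i = 5.100 cm.
m_obj = -d_i/d_o = -5.100/0.68 = -7.500.
Eyepiece angular magnification (image at near point): M_eye = 1 + D/f_e = 1 + 25/4 = 7.250.
Overall M = m_obj x M_eye = (-7.500)(7.250) = -54.37.
|M| = 54.37.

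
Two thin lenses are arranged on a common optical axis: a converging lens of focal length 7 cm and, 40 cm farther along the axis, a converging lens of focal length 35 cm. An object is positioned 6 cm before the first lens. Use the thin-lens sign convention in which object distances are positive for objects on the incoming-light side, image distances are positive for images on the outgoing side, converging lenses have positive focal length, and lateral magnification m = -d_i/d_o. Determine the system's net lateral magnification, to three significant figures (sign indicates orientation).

-5.21

Lens 1: 1/d_i1 = 1/f_1 - 1/d_o1 = 1/7 - 1/6 = -0.02381 cm^-1, so d_i1 = -42.000 cm.
m_1 = -(-42.000)/6 = 7.0000.
The intermediate image is virtual, 42.000 cm to the left of lens 1, so d_o2 = L - d_i1 = 40 - (-42.000) = 82.000 cm.
Lens 2: 1/d_i2 = 1/f_2 - 1/d_o2 = 1/35 - 1/(82.000) = 0.01638 cm^-1, so d_i2 = 61.064 cm.
m_2 = -(61.064)/(82.000) = -0.7447.
Total m = m_1 x m_2 = (7.0000)(-0.7447) = -5.2128.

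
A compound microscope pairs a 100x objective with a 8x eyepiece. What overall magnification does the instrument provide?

800

The overall magnification of a compound microscope is the product of the objective and eyepiece magnifications:
M = M_obj x M_eye = 100 x 8 = 800.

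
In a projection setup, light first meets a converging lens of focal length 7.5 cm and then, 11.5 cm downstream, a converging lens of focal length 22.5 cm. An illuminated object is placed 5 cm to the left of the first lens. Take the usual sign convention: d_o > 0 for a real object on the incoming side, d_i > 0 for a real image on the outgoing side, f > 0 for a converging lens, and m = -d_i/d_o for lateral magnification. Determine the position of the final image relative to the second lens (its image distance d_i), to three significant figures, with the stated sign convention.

Lens 1: 1/d_i1 = 1/f_1 - 1/d_o1 = 1/7.5 - 1/5 = -0.06667 cm^-1, so d_i1 = -15.000 cm.
The intermediate image is virtual, 15.000 cm to the left of lens 1, so d_o2 = L - d_i1 = 11.5 - (-15.000) = 26.500 cm.
Lens 2: 1/d_i2 = 1/f_2 - 1/d_o2 = 1/22.5 - 1/(26.500) = 0.00671 cm^-1, so d_i2 = 149.063 cm.

149 cm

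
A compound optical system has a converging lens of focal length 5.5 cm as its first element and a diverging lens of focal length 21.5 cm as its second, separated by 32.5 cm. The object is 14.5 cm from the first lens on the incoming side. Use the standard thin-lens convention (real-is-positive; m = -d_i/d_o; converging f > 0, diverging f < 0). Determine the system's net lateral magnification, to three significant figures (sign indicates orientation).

-0.291

Applying the thin-lens equation to the first lens, 1/5.5 = 1/14.5 + 1/d_i1, which gives d_i1 = 8.861 cm.
Its lateral magnification is m_1 = -d_i1/d_o1 = -(8.861)/14.5 = -0.6111.
That image sits 23.639 cm in front of the second lens, so d_o2 = 23.639 cm.
Applying the thin-lens equation again with f_2 = -21.5 cm and d_o2 = 23.639 cm gives d_i2 = -11.259 cm.
m_2 = -(-11.259)/(23.639) = 0.4763.
The system's lateral magnification is m_1 m_2 = (-0.6111)(0.4763) = -0.2911.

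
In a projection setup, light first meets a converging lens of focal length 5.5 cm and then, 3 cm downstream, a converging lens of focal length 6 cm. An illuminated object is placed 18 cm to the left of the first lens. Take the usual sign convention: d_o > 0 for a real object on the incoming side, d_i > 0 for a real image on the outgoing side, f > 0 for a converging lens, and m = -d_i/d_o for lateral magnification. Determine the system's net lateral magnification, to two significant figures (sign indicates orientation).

-0.24

Lens 1: 1/d_i1 = 1/f_1 - 1/d_o1 = 1/5.5 - 1/18 = 0.12626 cm^-1, so d_i1 = 7.920 cm.
m_1 = -(7.920)/18 = -0.4400.
This image would form 7.920 cm past lens 1, i.e. 4.920 cm beyond lens 2, so it is a virtual object for lens 2: d_o2 = 3 - 7.920 = -4.920 cm.
Lens 2: 1/d_i2 = 1/f_2 - 1/d_o2 = 1/6 - 1/(-4.920) = 0.36992 cm^-1, so d_i2 = 2.703 cm.
m_2 = -(2.703)/(-4.920) = 0.5495.
The system's lateral magnification is m_1 m_2 = (-0.4400)(0.5495) = -0.2418.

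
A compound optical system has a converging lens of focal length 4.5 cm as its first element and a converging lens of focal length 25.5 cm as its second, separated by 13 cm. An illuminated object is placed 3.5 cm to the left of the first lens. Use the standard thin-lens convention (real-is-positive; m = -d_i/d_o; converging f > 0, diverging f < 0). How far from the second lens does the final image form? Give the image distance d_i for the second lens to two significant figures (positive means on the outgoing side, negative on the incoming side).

Applying the thin-lens equation to the first lens, 1/4.5 = 1/3.5 + 1/d_i1, which gives d_i1 = -15.750 cm.
The intermediate image is virtual, 15.750 cm to the left of lens 1, so d_o2 = L - d_i1 = 13 - (-15.750) = 28.750 cm.
Applying the thin-lens equation again with f_2 = 25.5 cm and d_o2 = 28.750 cm gives d_i2 = 225.577 cm.

230 cm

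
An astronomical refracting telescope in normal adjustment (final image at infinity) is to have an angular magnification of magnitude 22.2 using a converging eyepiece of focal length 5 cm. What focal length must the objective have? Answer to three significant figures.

|M| = f_obj/|f_eye|, so f_obj = |M| x |f_eye| = 22.2 x 5 = 111.000 cm.

111 cm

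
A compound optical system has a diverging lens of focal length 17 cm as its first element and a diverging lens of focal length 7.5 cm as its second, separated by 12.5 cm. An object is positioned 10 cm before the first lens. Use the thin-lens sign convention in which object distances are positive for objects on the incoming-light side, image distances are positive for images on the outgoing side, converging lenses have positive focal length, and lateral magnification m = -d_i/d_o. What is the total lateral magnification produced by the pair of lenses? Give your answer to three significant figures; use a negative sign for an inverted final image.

0.180

First lens: d_i1 = 1/(1/(-17) - 1/10) = -6.296 cm.
m_1 = -(-6.296)/10 = 0.6296.
The intermediate image is virtual, 6.296 cm to the left of lens 1, so d_o2 = L - d_i1 = 12.5 - (-6.296) = 18.796 cm.
Second lens: d_i2 = 1/(1/(-7.5) - 1/(18.796)) = -5.361 cm.
m_2 = -(-5.361)/(18.796) = 0.2852.
The system's lateral magnification is m_1 m_2 = (0.6296)(0.2852) = 0.1796.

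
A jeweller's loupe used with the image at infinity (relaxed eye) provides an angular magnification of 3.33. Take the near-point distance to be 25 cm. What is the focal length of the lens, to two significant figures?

For the image at infinity, M = D/f.
f = D/M = 25/3.33 = 7.508 cm.

7.5 cm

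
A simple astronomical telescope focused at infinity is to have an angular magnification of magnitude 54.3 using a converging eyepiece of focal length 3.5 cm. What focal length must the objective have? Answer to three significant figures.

190 cm

|M| = f_obj/|f_eye|, so f_obj = |M| x |f_eye| = 54.3 x 3.5 = 190.050 cm.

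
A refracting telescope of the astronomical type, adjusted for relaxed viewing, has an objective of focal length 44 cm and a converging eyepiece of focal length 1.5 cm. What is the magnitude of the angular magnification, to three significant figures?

|M| = f_obj/|f_eye| = 44/1.5 = 29.333.

29.3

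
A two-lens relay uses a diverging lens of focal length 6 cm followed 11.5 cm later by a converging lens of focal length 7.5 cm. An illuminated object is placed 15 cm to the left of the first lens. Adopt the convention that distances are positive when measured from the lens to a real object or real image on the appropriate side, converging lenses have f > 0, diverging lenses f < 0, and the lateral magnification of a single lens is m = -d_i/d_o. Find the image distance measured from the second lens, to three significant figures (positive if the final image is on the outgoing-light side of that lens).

Applying the thin-lens equation to the first lens, 1/(-6) = 1/15 + 1/d_i1, which gives d_i1 = -4.286 cm.
The intermediate image is virtual, 4.286 cm to the left of lens 1, so d_o2 = L - d_i1 = 11.5 - (-4.286) = 15.786 cm.
Applying the thin-lens equation again with f_2 = 7.5 cm and d_o2 = 15.786 cm gives d_i2 = 14.289 cm.

14.3 cm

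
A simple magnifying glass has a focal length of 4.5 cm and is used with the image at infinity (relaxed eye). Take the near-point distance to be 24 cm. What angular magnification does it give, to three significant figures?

M = D/f = 24/4.5 = 5.333.

5.33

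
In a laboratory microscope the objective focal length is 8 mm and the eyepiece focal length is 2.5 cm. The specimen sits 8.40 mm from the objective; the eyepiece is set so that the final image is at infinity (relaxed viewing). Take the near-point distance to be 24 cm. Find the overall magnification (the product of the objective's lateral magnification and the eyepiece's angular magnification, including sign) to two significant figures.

Convert to cm: f_obj = 8 mm = 0.8 cm; d_o = 8.40 mm = 0.84 cm.
Objective: 1/d_i = 1/f_obj - 1/d_o = 1/0.8 - 1/0.84 = 0.05952 cm^-1, so d_i = 16.800 cm.
m_obj = -d_i/d_o = -16.800/0.84 = -20.000.
Eyepiece angular magnification (image at infinity): M_eye = D/f_e = 24/2.5 = 9.600.
Overall M = m_obj x M_eye = (-20.000)(9.600) = -192.00.

-190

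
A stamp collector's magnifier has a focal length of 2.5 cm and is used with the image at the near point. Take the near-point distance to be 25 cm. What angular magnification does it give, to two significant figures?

11

M = 1 + D/f = 1 + 25/2.5 = 11.000.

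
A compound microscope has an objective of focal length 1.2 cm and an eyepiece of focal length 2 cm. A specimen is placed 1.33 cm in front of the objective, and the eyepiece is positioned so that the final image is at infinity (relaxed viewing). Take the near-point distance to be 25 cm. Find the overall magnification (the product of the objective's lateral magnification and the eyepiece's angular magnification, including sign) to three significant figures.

-115

Objective: 1/d_i = 1/f_obj - 1/d_o = 1/1.2 - 1/1.33 = 0.08145 cm^-1, so d_i = 12.277 cm.
m_obj = -d_i/d_o = -12.277/1.33 = -9.231.
Eyepiece angular magnification (image at infinity): M_eye = D/f_e = 25/2 = 12.500.
Overall M = m_obj x M_eye = (-9.231)(12.500) = -115.38.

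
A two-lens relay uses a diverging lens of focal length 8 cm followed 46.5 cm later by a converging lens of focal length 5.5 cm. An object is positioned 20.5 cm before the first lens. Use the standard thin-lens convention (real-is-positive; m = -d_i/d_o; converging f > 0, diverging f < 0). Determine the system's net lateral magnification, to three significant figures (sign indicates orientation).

-0.0330

First lens: d_i1 = 1/(1/(-8) - 1/20.5) = -5.754 cm.
m_1 = -(-5.754)/20.5 = 0.2807.
With d_i1 < 0 the first image is virtual and lies on the object side; the object distance for lens 2 is d_o2 = 46.5 - (-5.754) = 52.254 cm.
Second lens: d_i2 = 1/(1/5.5 - 1/(52.254)) = 6.147 cm.
m_2 = -(6.147)/(52.254) = -0.1176.
Overall magnification: m = m_1 m_2 = -0.0330.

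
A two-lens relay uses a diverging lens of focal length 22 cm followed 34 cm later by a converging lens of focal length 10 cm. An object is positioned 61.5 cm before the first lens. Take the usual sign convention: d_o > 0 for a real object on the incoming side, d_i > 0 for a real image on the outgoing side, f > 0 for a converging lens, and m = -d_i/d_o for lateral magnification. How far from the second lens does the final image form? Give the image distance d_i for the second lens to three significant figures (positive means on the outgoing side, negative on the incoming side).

12.5 cm

Applying the thin-lens equation to the first lens, 1/(-22) = 1/61.5 + 1/d_i1, which gives d_i1 = -16.204 cm.
The intermediate image is virtual, 16.204 cm to the left of lens 1, so d_o2 = L - d_i1 = 34 - (-16.204) = 50.204 cm.
Applying the thin-lens equation again with f_2 = 10 cm and d_o2 = 50.204 cm gives d_i2 = 12.487 cm.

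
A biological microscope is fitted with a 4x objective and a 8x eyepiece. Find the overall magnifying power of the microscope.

32

The overall magnification of a compound microscope is the product of the objective and eyepiece magnifications:
M = M_obj x M_eye = 4 x 8 = 32.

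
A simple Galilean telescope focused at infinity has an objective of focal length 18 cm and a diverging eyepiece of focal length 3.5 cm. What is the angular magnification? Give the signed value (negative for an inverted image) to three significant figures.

M = -f_obj/f_eye = -18/(-3.5) = 5.143.

5.14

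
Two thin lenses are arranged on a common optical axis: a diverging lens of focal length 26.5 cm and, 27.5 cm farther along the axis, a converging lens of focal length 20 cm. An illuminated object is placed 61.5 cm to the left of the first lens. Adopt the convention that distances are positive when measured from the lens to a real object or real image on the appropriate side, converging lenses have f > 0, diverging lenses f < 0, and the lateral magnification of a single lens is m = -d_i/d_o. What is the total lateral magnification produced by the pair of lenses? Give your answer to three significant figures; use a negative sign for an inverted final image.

First lens: d_i1 = 1/(1/(-26.5) - 1/61.5) = -18.520 cm.
m_1 = -(-18.520)/61.5 = 0.3011.
The intermediate image is virtual, 18.520 cm to the left of lens 1, so d_o2 = L - d_i1 = 27.5 - (-18.520) = 46.020 cm.
Second lens: d_i2 = 1/(1/20 - 1/(46.020)) = 35.373 cm.
m_2 = -(35.373)/(46.020) = -0.7686.
Overall magnification: m = m_1 m_2 = -0.2315.

-0.231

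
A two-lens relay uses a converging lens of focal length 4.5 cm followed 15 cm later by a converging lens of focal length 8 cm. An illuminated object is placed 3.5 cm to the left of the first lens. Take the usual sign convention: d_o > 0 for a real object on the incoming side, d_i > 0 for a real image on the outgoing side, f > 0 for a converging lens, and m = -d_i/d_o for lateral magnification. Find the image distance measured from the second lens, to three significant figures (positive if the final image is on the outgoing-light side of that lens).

Lens 1: 1/d_i1 = 1/f_1 - 1/d_o1 = 1/4.5 - 1/3.5 = -0.06349 cm^-1, so d_i1 = -15.750 cm.
The intermediate image is virtual, 15.750 cm to the left of lens 1, so d_o2 = L - d_i1 = 15 - (-15.750) = 30.750 cm.
Lens 2: 1/d_i2 = 1/f_2 - 1/d_o2 = 1/8 - 1/(30.750) = 0.09248 cm^-1, so d_i2 = 10.813 cm.

10.8 cm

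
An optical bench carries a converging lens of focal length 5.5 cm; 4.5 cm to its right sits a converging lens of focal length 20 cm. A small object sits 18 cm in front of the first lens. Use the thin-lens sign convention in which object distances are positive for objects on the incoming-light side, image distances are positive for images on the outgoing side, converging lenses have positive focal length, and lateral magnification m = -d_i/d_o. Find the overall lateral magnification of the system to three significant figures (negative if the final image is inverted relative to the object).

-0.376

Lens 1: 1/d_i1 = 1/f_1 - 1/d_o1 = 1/5.5 - 1/18 = 0.12626 cm^-1, so d_i1 = 7.920 cm.
m_1 = -(7.920)/18 = -0.4400.
Since 7.920 cm > 4.5 cm, the first image lies past the second lens and serves as a virtual object: d_o2 = L - d_i1 = -3.420 cm.
Lens 2: 1/d_i2 = 1/f_2 - 1/d_o2 = 1/20 - 1/(-3.420) = 0.34240 cm^-1, so d_i2 = 2.921 cm.
m_2 = -(2.921)/(-3.420) = 0.8540.
The system's lateral magnification is m_1 m_2 = (-0.4400)(0.8540) = -0.3757.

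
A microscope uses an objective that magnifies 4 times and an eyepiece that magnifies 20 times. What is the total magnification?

The overall magnification of a compound microscope is the product of the objective and eyepiece magnifications:
M = M_obj x M_eye = 4 x 20 = 80.

80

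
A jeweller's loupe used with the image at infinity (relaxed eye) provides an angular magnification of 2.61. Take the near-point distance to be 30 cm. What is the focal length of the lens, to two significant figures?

For the image at infinity, M = D/f.
f = D/M = 30/2.61 = 11.494 cm.

11 cm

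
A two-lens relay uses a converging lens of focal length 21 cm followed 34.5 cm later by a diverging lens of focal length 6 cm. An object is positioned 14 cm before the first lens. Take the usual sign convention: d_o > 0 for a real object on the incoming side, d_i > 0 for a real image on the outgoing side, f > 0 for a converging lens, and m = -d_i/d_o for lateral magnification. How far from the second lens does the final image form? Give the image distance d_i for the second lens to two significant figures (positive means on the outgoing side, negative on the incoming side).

First lens: d_i1 = 1/(1/21 - 1/14) = -42.000 cm.
The intermediate image is virtual, 42.000 cm to the left of lens 1, so d_o2 = L - d_i1 = 34.5 - (-42.000) = 76.500 cm.
Second lens: d_i2 = 1/(1/(-6) - 1/(76.500)) = -5.564 cm.

-5.6 cm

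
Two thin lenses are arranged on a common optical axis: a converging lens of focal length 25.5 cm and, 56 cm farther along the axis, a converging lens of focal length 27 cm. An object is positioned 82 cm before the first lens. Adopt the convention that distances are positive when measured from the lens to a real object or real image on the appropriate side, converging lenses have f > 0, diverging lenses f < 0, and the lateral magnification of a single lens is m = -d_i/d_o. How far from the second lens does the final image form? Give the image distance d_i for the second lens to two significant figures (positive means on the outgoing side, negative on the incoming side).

Lens 1: 1/d_i1 = 1/f_1 - 1/d_o1 = 1/25.5 - 1/82 = 0.02702 cm^-1, so d_i1 = 37.009 cm.
The intermediate image is 37.009 cm to the right of lens 1, so d_o2 = L - d_i1 = 56 - 37.009 = 18.991 cm.
Lens 2: 1/d_i2 = 1/f_2 - 1/d_o2 = 1/27 - 1/(18.991) = -0.01562 cm^-1, so d_i2 = -64.024 cm.

-64 cm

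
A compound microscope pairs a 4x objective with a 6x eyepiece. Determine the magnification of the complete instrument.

24

The overall magnification of a compound microscope is the product of the objective and eyepiece magnifications:
M = M_obj x M_eye = 4 x 6 = 24.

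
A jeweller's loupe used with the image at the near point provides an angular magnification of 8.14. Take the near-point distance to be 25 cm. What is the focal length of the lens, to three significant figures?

3.50 cm

For the image at the near point, M = 1 + D/f.
f = D/(M - 1) = 25/(8.14 - 1) = 3.501 cm.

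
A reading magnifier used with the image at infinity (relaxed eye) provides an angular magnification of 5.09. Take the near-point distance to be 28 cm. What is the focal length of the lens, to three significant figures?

5.50 cm

For the image at infinity, M = D/f.
f = D/M = 28/5.09 = 5.501 cm.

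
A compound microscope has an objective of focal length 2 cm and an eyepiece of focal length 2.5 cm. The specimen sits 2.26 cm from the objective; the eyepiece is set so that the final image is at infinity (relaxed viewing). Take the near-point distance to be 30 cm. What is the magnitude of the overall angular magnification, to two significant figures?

92

Objective: 1/d_i = 1/f_obj - 1/d_o = 1/2 - 1/2.26 = 0.05752 cm^-1, so d_i = 17.385 cm.
m_obj = -d_i/d_o = -17.385/2.26 = -7.692.
Eyepiece angular magnification (image at infinity): M_eye = D/f_e = 30/2.5 = 12.000.
Overall M = m_obj x M_eye = (-7.692)(12.000) = -92.31.
|M| = 92.31.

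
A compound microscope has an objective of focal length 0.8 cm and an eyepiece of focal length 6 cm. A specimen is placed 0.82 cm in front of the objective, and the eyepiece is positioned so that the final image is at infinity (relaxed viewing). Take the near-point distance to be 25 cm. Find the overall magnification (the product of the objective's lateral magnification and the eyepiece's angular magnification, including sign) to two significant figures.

Objective: 1/d_i = 1/f_obj - 1/d_o = 1/0.8 - 1/0.82 = 0.03049 cm^-1, so d_i = 32.800 cm.
m_obj = -d_i/d_o = -32.800/0.82 = -40.000.
Eyepiece angular magnification (image at infinity): M_eye = D/f_e = 25/6 = 4.167.
Overall M = m_obj x M_eye = (-40.000)(4.167) = -166.67.

-170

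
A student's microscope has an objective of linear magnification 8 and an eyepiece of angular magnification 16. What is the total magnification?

The overall magnification of a compound microscope is the product of the objective and eyepiece magnifications:
M = M_obj x M_eye = 8 x 16 = 128.

128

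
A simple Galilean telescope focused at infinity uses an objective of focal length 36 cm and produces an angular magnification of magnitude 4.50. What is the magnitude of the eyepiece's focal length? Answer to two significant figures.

8.0 cm

|M| = f_obj/|f_eye|, so |f_eye| = f_obj/|M| = 36/4.5 = 8.000 cm.
(The eyepiece is diverging, so its signed focal length is -8.000 cm.)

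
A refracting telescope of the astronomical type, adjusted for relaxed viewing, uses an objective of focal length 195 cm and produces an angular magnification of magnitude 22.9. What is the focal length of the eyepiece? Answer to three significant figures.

|M| = f_obj/f_eye, so f_eye = f_obj/|M| = 195/22.9 = 8.515 cm.

8.52 cm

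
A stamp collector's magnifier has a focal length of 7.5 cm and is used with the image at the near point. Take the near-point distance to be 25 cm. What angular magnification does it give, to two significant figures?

M = 1 + D/f = 1 + 25/7.5 = 4.333.

4.3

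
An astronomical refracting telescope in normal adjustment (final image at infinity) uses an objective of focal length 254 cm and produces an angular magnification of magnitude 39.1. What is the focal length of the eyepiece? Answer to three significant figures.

|M| = f_obj/f_eye, so f_eye = f_obj/|M| = 254/39.1 = 6.496 cm.

6.50 cm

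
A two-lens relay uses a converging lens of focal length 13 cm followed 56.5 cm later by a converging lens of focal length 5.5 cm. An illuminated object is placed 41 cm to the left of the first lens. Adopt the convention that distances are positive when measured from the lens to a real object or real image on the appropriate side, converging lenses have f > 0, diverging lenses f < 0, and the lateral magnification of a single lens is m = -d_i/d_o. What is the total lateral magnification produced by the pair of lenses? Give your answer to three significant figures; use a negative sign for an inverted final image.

Applying the thin-lens equation to the first lens, 1/13 = 1/41 + 1/d_i1, which gives d_i1 = 19.036 cm.
Its lateral magnification is m_1 = -d_i1/d_o1 = -(19.036)/41 = -0.4643.
Object distance for lens 2: d_o2 = 56.5 - 19.036 = 37.464 cm.
Applying the thin-lens equation again with f_2 = 5.5 cm and d_o2 = 37.464 cm gives d_i2 = 6.446 cm.
m_2 = -(6.446)/(37.464) = -0.1721.
Total m = m_1 x m_2 = (-0.4643)(-0.1721) = 0.0799.

0.0799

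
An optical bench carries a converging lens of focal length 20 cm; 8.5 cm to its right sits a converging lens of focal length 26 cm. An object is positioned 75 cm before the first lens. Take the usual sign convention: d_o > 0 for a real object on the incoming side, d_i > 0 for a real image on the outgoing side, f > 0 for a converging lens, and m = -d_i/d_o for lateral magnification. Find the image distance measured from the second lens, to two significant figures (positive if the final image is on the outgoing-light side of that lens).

First lens: d_i1 = 1/(1/20 - 1/75) = 27.273 cm.
This image would form 27.273 cm past lens 1, i.e. 18.773 cm beyond lens 2, so it is a virtual object for lens 2: d_o2 = 8.5 - 27.273 = -18.773 cm.
Second lens: d_i2 = 1/(1/26 - 1/(-18.773)) = 10.902 cm.

11 cm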